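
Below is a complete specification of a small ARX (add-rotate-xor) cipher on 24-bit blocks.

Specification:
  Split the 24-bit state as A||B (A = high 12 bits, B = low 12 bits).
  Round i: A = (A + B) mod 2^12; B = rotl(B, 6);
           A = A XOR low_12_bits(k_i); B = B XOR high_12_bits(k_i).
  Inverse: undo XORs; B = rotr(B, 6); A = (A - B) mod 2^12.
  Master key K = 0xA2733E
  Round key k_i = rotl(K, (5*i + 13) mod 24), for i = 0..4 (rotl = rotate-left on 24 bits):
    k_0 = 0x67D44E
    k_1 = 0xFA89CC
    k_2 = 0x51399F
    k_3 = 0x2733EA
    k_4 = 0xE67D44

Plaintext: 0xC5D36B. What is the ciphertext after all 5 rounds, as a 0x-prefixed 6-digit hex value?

s_0 = plaintext = 0xC5D36B
s_1 = Round(s_0, k_0) = 0xB86CB0
s_2 = Round(s_1, k_1) = 0x1FA39A
s_3 = Round(s_2, k_2) = 0xC0B39D
s_4 = Round(s_3, k_3) = 0xC4253D
s_5 = Round(s_4, k_4) = 0xC3B133

0xC3B133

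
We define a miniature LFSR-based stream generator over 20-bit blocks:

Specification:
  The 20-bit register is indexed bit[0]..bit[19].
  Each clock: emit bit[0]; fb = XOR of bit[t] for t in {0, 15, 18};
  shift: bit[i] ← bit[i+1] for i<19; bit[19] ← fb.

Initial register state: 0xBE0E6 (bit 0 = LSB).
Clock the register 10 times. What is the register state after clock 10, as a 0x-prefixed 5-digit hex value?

0xEBEF8

reg_0 = 0xBE0E6
clock 1: out=0, reg = 0xDF073
clock 2: out=1, reg = 0xEF839
clock 3: out=1, reg = 0xF7C1C
clock 4: out=0, reg = 0xFBE0E
clock 5: out=0, reg = 0x7DF07
clock 6: out=1, reg = 0xBEF83
clock 7: out=1, reg = 0x5F7C1
clock 8: out=1, reg = 0xAFBE0
clock 9: out=0, reg = 0xD7DF0
clock 10: out=0, reg = 0xEBEF8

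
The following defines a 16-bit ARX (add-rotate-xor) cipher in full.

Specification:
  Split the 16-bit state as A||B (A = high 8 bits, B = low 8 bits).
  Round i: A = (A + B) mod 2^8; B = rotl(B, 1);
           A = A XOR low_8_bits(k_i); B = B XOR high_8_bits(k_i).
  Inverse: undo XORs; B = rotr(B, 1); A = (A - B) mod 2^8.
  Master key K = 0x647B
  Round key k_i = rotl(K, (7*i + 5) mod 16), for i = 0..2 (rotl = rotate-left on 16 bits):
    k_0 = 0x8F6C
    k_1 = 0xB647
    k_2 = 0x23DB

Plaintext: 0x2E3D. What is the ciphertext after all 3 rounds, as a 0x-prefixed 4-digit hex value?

0xC399

s_0 = plaintext = 0x2E3D
s_1 = Round(s_0, k_0) = 0x07F5
s_2 = Round(s_1, k_1) = 0xBB5D
s_3 = Round(s_2, k_2) = 0xC399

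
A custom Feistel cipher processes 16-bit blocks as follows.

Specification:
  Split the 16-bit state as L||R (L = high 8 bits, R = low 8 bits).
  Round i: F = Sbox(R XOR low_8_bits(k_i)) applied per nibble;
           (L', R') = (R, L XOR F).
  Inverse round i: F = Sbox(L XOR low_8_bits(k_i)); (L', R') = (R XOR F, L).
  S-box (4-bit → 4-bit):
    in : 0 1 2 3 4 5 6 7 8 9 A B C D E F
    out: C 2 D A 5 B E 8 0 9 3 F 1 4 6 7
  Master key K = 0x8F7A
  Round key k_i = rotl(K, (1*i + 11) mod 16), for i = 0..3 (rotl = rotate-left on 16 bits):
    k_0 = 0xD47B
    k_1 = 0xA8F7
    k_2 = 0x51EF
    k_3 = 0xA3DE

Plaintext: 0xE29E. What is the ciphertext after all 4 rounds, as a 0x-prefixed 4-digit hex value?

0xF1CF

s_0 = plaintext = 0xE29E
s_1 = Round(s_0, k_0) = 0x9E89
s_2 = Round(s_1, k_1) = 0x8918
s_3 = Round(s_2, k_2) = 0x18F1
s_4 = Round(s_3, k_3) = 0xF1CF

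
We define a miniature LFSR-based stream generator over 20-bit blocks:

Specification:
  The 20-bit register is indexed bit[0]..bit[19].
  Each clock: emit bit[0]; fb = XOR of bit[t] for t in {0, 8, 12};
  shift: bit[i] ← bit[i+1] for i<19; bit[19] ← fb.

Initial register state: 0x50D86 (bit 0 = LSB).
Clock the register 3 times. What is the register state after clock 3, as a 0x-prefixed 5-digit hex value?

0x6A1B0

reg_0 = 0x50D86
clock 1: out=0, reg = 0xA86C3
clock 2: out=1, reg = 0xD4361
clock 3: out=1, reg = 0x6A1B0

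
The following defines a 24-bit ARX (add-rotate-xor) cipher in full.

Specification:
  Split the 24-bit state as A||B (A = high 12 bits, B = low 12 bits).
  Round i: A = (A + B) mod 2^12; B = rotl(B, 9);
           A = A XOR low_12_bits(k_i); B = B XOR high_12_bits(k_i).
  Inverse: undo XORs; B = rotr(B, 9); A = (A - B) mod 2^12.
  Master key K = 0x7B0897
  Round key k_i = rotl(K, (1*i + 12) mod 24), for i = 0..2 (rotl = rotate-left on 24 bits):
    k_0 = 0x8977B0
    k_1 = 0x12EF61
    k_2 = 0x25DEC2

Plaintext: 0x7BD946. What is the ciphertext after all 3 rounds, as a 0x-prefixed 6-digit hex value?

0xC6E1AE

s_0 = plaintext = 0x7BD946
s_1 = Round(s_0, k_0) = 0x6B35BF
s_2 = Round(s_1, k_1) = 0x313F99
s_3 = Round(s_2, k_2) = 0xC6E1AE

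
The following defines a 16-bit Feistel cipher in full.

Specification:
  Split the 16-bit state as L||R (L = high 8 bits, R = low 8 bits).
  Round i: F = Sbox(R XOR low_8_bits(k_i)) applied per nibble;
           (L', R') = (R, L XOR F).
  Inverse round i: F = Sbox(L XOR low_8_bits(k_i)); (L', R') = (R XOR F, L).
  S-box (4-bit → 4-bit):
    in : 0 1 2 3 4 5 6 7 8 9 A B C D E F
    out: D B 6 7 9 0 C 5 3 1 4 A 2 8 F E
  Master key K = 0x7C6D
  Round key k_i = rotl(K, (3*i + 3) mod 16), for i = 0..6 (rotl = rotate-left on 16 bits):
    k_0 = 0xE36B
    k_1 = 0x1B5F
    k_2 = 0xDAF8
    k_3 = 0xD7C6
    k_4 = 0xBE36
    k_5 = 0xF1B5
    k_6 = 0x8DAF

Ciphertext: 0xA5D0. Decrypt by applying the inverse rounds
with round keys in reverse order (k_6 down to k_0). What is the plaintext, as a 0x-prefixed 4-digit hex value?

0x38C8

s_0 = ciphertext = 0xA5D0
s_1 = InvRound(s_0, k_6) = 0x04A5
s_2 = InvRound(s_1, k_5) = 0x0E04
s_3 = InvRound(s_2, k_4) = 0x770E
s_4 = InvRound(s_3, k_3) = 0xA577
s_5 = InvRound(s_4, k_2) = 0x7FA5
s_6 = InvRound(s_5, k_1) = 0xC87F
s_7 = InvRound(s_6, k_0) = 0x38C8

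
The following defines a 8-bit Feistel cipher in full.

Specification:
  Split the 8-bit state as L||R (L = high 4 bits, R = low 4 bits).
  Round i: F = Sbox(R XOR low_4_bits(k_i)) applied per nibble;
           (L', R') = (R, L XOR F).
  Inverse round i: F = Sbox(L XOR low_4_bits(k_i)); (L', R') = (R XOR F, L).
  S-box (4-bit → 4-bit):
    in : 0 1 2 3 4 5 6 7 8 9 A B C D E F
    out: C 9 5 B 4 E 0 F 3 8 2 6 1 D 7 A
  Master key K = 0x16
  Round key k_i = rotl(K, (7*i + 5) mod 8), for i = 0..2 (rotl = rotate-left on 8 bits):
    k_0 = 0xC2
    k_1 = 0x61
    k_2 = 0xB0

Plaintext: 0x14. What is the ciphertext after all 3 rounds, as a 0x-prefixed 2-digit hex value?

0x82

s_0 = plaintext = 0x14
s_1 = Round(s_0, k_0) = 0x41
s_2 = Round(s_1, k_1) = 0x18
s_3 = Round(s_2, k_2) = 0x82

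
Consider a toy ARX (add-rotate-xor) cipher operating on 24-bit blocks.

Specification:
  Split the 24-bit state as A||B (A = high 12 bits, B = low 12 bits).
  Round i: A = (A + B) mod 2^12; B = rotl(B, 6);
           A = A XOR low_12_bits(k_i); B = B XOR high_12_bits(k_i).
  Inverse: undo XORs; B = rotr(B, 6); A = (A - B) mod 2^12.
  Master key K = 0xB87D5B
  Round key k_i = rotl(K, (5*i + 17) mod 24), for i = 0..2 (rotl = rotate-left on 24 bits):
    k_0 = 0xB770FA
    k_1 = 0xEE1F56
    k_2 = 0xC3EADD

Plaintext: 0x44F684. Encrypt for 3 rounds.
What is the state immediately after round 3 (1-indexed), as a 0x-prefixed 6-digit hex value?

s_0 = plaintext = 0x44F684
s_1 = Round(s_0, k_0) = 0xA29A6D
s_2 = Round(s_1, k_1) = 0xBC0588
s_3 = Round(s_2, k_2) = 0xB95E28

0xB95E28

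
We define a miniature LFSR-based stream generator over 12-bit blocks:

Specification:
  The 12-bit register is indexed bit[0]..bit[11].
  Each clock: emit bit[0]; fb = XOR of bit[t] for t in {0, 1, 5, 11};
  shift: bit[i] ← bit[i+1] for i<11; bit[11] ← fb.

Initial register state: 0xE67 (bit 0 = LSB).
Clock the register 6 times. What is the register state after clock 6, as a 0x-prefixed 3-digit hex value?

0x8B9

reg_0 = 0xE67
clock 1: out=1, reg = 0x733
clock 2: out=1, reg = 0xB99
clock 3: out=1, reg = 0x5CC
clock 4: out=0, reg = 0x2E6
clock 5: out=0, reg = 0x173
clock 6: out=1, reg = 0x8B9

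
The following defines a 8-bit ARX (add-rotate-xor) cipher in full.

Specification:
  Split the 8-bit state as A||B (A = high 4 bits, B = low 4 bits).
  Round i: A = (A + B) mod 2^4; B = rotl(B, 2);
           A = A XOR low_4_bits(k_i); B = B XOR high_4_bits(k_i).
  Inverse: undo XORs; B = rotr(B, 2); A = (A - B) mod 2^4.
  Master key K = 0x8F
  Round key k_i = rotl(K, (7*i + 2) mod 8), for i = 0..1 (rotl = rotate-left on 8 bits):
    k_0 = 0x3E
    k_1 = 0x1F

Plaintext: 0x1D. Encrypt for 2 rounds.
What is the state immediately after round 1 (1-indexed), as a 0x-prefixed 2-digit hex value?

s_0 = plaintext = 0x1D
s_1 = Round(s_0, k_0) = 0x04
s_2 = Round(s_1, k_1) = 0xB0

0x04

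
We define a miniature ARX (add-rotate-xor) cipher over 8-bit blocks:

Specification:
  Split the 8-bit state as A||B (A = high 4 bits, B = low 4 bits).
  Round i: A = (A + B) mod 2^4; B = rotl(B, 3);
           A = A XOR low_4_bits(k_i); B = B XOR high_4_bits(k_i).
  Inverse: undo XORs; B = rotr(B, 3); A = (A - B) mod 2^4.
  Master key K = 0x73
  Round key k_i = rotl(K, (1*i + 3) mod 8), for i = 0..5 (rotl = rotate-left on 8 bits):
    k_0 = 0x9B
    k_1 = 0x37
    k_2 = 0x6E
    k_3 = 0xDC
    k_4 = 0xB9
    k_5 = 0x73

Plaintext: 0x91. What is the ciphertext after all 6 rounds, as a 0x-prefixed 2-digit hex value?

0x4A

s_0 = plaintext = 0x91
s_1 = Round(s_0, k_0) = 0x11
s_2 = Round(s_1, k_1) = 0x5B
s_3 = Round(s_2, k_2) = 0xEB
s_4 = Round(s_3, k_3) = 0x50
s_5 = Round(s_4, k_4) = 0xCB
s_6 = Round(s_5, k_5) = 0x4A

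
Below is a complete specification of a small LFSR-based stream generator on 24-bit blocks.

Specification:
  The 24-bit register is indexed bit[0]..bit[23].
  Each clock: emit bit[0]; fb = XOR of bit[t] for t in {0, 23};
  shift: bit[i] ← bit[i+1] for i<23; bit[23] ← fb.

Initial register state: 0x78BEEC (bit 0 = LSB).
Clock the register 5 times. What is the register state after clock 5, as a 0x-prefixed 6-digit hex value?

reg_0 = 0x78BEEC
clock 1: out=0, reg = 0x3C5F76
clock 2: out=0, reg = 0x1E2FBB
clock 3: out=1, reg = 0x8F17DD
clock 4: out=1, reg = 0x478BEE
clock 5: out=0, reg = 0x23C5F7

0x23C5F7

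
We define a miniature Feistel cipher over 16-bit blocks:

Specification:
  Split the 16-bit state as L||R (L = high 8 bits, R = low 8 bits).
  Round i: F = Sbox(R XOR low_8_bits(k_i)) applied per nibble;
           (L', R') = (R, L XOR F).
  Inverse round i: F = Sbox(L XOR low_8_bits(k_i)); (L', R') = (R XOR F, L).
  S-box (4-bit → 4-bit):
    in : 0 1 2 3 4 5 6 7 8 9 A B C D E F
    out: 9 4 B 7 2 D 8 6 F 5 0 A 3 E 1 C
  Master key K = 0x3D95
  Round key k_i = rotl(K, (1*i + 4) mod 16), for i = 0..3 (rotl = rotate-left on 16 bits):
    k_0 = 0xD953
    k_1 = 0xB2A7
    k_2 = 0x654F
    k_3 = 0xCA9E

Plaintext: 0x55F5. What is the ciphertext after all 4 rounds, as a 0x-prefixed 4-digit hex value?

s_0 = plaintext = 0x55F5
s_1 = Round(s_0, k_0) = 0xF55D
s_2 = Round(s_1, k_1) = 0x5D35
s_3 = Round(s_2, k_2) = 0x353D
s_4 = Round(s_3, k_3) = 0x3D32

0x3D32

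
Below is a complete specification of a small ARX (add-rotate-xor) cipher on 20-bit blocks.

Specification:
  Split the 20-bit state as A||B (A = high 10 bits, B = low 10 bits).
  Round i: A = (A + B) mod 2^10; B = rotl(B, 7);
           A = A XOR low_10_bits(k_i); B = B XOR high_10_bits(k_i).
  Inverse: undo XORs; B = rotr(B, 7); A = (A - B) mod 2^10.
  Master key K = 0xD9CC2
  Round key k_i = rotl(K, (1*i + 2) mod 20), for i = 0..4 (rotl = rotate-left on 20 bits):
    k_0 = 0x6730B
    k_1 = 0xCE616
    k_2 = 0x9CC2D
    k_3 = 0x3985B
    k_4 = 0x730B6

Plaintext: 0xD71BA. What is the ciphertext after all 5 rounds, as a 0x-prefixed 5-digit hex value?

0xF38B0

s_0 = plaintext = 0xD71BA
s_1 = Round(s_0, k_0) = 0x874AB
s_2 = Round(s_1, k_1) = 0x37AAC
s_3 = Round(s_2, k_2) = 0xE9C26
s_4 = Round(s_3, k_3) = 0xE5BE2
s_5 = Round(s_4, k_4) = 0xF38B0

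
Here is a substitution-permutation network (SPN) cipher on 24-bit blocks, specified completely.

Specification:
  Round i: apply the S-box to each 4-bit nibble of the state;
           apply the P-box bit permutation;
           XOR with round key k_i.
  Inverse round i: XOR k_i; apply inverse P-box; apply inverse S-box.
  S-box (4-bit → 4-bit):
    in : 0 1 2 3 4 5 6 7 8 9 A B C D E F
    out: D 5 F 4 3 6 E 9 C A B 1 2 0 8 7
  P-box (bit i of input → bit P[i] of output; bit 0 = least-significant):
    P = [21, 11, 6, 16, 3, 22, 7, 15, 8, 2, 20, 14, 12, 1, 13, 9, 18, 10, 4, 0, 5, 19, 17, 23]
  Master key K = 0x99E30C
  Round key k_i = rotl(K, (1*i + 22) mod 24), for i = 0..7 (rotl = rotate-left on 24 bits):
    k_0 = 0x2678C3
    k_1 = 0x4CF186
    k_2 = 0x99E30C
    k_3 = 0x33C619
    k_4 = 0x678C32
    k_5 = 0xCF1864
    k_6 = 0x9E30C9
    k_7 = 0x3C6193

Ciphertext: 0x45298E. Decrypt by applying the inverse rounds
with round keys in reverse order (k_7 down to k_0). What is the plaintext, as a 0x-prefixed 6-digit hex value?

0x621AF0

s_0 = ciphertext = 0x45298E
s_1 = InvRound(s_0, k_7) = 0xC8D64A
s_2 = InvRound(s_1, k_6) = 0x3A686D
s_3 = InvRound(s_2, k_5) = 0xE71847
s_4 = InvRound(s_3, k_4) = 0x76BCE3
s_5 = InvRound(s_4, k_3) = 0xB12EF6
s_6 = InvRound(s_5, k_2) = 0x45C70F
s_7 = InvRound(s_6, k_1) = 0xC90D1E
s_8 = InvRound(s_7, k_0) = 0x621AF0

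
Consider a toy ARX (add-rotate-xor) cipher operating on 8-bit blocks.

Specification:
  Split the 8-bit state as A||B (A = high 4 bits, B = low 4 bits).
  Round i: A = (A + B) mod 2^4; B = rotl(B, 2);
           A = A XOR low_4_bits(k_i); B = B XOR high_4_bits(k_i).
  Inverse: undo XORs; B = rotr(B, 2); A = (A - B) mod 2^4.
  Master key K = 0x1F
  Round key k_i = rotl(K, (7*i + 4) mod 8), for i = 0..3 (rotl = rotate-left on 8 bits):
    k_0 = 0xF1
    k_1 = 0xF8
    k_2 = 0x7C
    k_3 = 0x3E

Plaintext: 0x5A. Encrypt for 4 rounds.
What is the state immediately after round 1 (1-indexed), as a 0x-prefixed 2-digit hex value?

s_0 = plaintext = 0x5A
s_1 = Round(s_0, k_0) = 0xE5
s_2 = Round(s_1, k_1) = 0xBA
s_3 = Round(s_2, k_2) = 0x9D
s_4 = Round(s_3, k_3) = 0x84

0xE5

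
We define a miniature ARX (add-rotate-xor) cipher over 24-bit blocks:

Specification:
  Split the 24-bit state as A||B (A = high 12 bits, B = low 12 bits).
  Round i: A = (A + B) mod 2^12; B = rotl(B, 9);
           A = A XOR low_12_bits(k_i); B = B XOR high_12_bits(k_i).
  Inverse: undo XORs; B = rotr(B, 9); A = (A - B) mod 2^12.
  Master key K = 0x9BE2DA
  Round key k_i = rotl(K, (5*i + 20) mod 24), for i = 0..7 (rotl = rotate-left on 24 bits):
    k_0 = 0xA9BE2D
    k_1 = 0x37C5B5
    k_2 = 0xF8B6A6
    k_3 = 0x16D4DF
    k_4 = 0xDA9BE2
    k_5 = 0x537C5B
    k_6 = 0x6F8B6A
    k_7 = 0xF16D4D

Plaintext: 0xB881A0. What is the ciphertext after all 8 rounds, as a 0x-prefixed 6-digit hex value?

0x8F83BF

s_0 = plaintext = 0xB881A0
s_1 = Round(s_0, k_0) = 0x305AAF
s_2 = Round(s_1, k_1) = 0x801C29
s_3 = Round(s_2, k_2) = 0x28CC0E
s_4 = Round(s_3, k_3) = 0xA45CEC
s_5 = Round(s_4, k_4) = 0xCD3434
s_6 = Round(s_5, k_5) = 0xD5CDB1
s_7 = Round(s_6, k_6) = 0x06754E
s_8 = Round(s_7, k_7) = 0x8F83BF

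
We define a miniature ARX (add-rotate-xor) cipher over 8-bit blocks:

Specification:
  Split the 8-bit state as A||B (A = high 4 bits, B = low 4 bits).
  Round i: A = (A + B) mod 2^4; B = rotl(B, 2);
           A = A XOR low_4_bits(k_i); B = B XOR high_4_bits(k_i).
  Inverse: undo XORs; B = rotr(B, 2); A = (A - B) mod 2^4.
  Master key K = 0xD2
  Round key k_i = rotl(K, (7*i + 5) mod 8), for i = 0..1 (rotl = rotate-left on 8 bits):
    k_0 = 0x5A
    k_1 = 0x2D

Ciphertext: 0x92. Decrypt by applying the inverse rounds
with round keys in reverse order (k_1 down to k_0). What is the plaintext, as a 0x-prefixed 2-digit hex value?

0x95

s_0 = ciphertext = 0x92
s_1 = InvRound(s_0, k_1) = 0x40
s_2 = InvRound(s_1, k_0) = 0x95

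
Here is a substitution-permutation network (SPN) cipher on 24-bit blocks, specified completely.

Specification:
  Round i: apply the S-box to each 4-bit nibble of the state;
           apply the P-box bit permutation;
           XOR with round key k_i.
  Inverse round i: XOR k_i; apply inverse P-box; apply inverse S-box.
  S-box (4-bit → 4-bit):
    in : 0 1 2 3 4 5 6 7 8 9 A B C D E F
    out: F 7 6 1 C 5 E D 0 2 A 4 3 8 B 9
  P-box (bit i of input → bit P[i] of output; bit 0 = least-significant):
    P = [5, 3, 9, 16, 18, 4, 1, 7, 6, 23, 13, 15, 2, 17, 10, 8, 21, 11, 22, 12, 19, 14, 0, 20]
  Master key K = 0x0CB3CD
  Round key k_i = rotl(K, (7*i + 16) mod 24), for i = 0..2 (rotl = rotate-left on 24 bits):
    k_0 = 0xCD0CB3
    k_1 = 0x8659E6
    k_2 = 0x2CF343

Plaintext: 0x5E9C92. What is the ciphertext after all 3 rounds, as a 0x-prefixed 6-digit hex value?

s_0 = plaintext = 0x5E9C92
s_1 = Round(s_0, k_0) = 0x6716EA
s_2 = Round(s_1, k_1) = 0x71AD7B
s_3 = Round(s_2, k_2) = 0x5278C0

0x5278C0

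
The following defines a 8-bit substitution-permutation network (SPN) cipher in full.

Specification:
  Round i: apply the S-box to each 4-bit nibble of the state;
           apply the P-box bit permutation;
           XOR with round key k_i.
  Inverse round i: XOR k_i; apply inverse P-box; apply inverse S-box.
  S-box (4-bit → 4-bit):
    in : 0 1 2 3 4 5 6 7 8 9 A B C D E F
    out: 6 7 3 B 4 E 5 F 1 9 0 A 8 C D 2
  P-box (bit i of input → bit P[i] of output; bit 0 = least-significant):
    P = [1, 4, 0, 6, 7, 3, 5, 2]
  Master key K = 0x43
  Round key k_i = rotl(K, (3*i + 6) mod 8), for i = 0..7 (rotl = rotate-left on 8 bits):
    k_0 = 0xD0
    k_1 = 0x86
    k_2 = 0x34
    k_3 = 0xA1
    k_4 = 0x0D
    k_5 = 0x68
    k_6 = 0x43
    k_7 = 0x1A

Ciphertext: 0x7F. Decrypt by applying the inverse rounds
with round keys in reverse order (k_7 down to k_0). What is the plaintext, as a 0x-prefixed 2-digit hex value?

0xB8

s_0 = ciphertext = 0x7F
s_1 = InvRound(s_0, k_7) = 0xDD
s_2 = InvRound(s_1, k_6) = 0x32
s_3 = InvRound(s_2, k_5) = 0xF3
s_4 = InvRound(s_3, k_4) = 0x73
s_5 = InvRound(s_4, k_3) = 0x83
s_6 = InvRound(s_5, k_2) = 0xE1
s_7 = InvRound(s_6, k_1) = 0xDE
s_8 = InvRound(s_7, k_0) = 0xB8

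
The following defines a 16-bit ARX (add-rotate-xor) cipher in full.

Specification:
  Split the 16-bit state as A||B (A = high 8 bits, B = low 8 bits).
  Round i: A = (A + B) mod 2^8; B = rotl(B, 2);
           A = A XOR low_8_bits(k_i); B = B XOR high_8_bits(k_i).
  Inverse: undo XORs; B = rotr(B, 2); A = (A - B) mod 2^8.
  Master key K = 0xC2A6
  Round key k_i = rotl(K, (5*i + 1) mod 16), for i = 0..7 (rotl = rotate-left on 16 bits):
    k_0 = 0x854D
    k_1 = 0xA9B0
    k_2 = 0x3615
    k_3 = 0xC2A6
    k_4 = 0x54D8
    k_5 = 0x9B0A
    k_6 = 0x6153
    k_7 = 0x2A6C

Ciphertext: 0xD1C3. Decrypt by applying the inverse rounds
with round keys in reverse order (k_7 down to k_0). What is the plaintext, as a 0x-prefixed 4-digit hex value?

s_0 = ciphertext = 0xD1C3
s_1 = InvRound(s_0, k_7) = 0x437A
s_2 = InvRound(s_1, k_6) = 0x4AC6
s_3 = InvRound(s_2, k_5) = 0xE957
s_4 = InvRound(s_3, k_4) = 0x71C0
s_5 = InvRound(s_4, k_3) = 0x5780
s_6 = InvRound(s_5, k_2) = 0x95AD
s_7 = InvRound(s_6, k_1) = 0x2401
s_8 = InvRound(s_7, k_0) = 0x4821

0x4821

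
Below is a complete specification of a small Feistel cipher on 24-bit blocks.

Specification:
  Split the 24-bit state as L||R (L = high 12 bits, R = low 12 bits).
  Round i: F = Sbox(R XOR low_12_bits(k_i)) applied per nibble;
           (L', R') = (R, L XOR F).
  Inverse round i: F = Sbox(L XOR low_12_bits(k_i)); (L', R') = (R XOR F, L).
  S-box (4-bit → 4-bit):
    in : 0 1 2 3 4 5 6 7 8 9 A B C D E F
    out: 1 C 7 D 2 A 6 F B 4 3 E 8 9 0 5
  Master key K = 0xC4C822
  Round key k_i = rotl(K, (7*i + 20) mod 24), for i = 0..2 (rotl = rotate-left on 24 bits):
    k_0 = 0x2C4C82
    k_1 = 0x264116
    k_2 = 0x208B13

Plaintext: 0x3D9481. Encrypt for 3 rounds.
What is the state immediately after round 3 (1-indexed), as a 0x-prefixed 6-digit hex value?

s_0 = plaintext = 0x3D9481
s_1 = Round(s_0, k_0) = 0x4818C4
s_2 = Round(s_1, k_1) = 0x8C4016
s_3 = Round(s_2, k_2) = 0x0166DE

0x0166DE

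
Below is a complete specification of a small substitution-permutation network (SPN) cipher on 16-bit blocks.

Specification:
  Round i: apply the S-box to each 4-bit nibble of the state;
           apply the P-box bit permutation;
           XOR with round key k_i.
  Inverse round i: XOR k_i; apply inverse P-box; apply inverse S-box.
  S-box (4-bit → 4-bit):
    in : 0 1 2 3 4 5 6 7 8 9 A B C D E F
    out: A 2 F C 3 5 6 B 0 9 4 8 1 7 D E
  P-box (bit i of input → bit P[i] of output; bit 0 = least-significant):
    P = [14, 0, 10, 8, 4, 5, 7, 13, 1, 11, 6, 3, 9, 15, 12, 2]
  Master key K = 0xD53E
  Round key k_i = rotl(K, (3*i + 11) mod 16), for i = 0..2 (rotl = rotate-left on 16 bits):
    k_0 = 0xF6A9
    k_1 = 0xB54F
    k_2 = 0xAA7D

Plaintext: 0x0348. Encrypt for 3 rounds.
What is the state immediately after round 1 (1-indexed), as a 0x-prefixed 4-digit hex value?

s_0 = plaintext = 0x0348
s_1 = Round(s_0, k_0) = 0x76D5
s_2 = Round(s_1, k_1) = 0x7BBB
s_3 = Round(s_2, k_2) = 0x0971

0x76D5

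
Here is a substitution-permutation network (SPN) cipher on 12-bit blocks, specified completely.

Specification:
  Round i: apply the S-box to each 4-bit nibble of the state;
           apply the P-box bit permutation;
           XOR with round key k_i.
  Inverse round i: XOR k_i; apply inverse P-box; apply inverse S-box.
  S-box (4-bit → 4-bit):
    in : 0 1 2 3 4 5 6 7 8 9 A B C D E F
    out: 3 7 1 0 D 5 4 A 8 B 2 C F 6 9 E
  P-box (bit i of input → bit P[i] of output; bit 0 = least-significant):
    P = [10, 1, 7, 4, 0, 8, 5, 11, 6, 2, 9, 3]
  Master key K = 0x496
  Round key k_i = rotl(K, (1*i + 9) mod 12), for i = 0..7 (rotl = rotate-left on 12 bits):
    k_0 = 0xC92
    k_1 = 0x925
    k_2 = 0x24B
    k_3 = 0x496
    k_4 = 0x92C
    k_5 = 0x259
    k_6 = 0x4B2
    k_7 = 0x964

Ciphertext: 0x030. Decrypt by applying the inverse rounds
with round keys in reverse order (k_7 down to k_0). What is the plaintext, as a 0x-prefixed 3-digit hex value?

0x737

s_0 = ciphertext = 0x030
s_1 = InvRound(s_0, k_7) = 0x078
s_2 = InvRound(s_1, k_6) = 0xE31
s_3 = InvRound(s_2, k_5) = 0xEB2
s_4 = InvRound(s_3, k_4) = 0xFAC
s_5 = InvRound(s_4, k_3) = 0xBF7
s_6 = InvRound(s_5, k_2) = 0x7FB
s_7 = InvRound(s_6, k_1) = 0xC8C
s_8 = InvRound(s_7, k_0) = 0x737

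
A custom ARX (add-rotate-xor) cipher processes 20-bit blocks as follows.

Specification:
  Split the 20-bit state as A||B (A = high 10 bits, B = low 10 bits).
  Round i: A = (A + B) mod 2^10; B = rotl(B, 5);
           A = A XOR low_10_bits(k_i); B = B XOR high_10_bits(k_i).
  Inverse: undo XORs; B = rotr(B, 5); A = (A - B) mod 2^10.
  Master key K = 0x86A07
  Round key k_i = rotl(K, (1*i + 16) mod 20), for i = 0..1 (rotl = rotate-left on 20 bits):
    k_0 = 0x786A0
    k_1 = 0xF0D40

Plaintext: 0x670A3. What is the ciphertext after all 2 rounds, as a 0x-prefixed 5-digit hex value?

0xD8F4F

s_0 = plaintext = 0x670A3
s_1 = Round(s_0, k_0) = 0x27D84
s_2 = Round(s_1, k_1) = 0xD8F4F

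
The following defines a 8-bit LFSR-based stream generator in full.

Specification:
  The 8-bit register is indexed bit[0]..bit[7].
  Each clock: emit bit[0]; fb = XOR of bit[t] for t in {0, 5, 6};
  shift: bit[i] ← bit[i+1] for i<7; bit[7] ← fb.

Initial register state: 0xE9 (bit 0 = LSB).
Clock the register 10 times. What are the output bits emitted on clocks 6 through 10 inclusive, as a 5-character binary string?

reg_0 = 0xE9
clock 1: out=1, reg = 0xF4
clock 2: out=0, reg = 0x7A
clock 3: out=0, reg = 0x3D
clock 4: out=1, reg = 0x1E
clock 5: out=0, reg = 0x0F
clock 6: out=1, reg = 0x87
clock 7: out=1, reg = 0xC3
clock 8: out=1, reg = 0x61
clock 9: out=1, reg = 0xB0
clock 10: out=0, reg = 0xD8

11110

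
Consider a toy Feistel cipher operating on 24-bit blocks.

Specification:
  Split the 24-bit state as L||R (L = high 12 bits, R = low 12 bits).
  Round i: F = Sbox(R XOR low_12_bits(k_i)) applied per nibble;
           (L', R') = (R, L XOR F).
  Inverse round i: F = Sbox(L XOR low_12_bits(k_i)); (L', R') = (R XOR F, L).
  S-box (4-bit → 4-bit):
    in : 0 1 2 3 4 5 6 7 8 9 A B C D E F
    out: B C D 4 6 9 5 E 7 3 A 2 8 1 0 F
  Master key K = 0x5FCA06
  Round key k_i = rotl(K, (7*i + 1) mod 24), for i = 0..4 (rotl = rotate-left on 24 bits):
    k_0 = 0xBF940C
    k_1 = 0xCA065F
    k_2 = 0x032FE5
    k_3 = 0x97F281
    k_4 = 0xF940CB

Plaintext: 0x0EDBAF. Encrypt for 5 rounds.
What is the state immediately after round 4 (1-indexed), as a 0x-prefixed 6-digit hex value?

0x136C44

s_0 = plaintext = 0x0EDBAF
s_1 = Round(s_0, k_0) = 0xBAFF49
s_2 = Round(s_1, k_1) = 0xF4986A
s_3 = Round(s_2, k_2) = 0x86A136
s_4 = Round(s_3, k_3) = 0x136C44
s_5 = Round(s_4, k_4) = 0xC44949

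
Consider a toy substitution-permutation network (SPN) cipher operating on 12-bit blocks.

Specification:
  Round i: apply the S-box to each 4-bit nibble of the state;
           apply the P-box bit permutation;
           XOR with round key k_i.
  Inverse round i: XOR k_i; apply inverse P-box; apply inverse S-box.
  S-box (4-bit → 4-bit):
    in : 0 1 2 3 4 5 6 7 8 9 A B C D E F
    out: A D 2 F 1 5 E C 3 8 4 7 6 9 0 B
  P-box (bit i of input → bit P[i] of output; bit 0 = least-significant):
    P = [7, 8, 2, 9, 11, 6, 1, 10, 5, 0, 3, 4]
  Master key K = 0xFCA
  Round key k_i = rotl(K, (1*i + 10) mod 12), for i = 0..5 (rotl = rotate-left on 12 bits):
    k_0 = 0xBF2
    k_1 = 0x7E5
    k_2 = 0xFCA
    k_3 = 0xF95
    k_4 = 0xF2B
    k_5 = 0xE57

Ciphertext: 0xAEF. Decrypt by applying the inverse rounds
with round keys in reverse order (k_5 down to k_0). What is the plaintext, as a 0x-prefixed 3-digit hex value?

0x90F

s_0 = ciphertext = 0xAEF
s_1 = InvRound(s_0, k_5) = 0x194
s_2 = InvRound(s_1, k_4) = 0x311
s_3 = InvRound(s_2, k_3) = 0xED5
s_4 = InvRound(s_3, k_2) = 0x6AC
s_5 = InvRound(s_4, k_1) = 0xC22
s_6 = InvRound(s_5, k_0) = 0x90F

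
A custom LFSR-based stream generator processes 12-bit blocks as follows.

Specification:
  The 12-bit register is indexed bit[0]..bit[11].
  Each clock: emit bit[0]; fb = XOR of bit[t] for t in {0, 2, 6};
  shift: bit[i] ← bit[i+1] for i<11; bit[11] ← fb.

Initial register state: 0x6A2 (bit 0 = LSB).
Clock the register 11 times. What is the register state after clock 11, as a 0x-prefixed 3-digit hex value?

0x620

reg_0 = 0x6A2
clock 1: out=0, reg = 0x351
clock 2: out=1, reg = 0x1A8
clock 3: out=0, reg = 0x0D4
clock 4: out=0, reg = 0x06A
clock 5: out=0, reg = 0x835
clock 6: out=1, reg = 0x41A
clock 7: out=0, reg = 0x20D
clock 8: out=1, reg = 0x106
clock 9: out=0, reg = 0x883
clock 10: out=1, reg = 0xC41
clock 11: out=1, reg = 0x620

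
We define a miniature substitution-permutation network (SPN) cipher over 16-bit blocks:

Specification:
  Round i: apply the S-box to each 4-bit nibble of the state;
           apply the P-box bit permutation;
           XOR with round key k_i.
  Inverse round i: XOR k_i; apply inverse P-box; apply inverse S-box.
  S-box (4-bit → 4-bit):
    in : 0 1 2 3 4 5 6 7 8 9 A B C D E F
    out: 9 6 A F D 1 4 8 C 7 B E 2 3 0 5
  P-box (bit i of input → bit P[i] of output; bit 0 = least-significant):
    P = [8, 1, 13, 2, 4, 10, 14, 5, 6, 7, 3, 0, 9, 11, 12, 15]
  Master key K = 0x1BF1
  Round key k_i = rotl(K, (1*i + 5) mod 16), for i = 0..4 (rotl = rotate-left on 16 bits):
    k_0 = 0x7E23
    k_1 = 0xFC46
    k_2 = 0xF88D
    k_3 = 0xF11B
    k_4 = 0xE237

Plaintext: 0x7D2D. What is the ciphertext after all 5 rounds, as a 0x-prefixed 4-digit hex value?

0x08F8

s_0 = plaintext = 0x7D2D
s_1 = Round(s_0, k_0) = 0xFBC1
s_2 = Round(s_1, k_1) = 0xCACD
s_3 = Round(s_2, k_2) = 0xF54E
s_4 = Round(s_3, k_3) = 0xA36B
s_5 = Round(s_4, k_4) = 0x08F8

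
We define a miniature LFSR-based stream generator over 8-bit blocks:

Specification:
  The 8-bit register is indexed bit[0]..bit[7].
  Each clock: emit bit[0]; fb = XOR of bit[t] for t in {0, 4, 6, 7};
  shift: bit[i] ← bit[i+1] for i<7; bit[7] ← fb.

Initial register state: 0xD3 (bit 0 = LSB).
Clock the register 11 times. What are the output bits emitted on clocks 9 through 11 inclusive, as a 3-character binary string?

reg_0 = 0xD3
clock 1: out=1, reg = 0x69
clock 2: out=1, reg = 0x34
clock 3: out=0, reg = 0x9A
clock 4: out=0, reg = 0x4D
clock 5: out=1, reg = 0x26
clock 6: out=0, reg = 0x13
clock 7: out=1, reg = 0x09
clock 8: out=1, reg = 0x84
clock 9: out=0, reg = 0xC2
clock 10: out=0, reg = 0x61
clock 11: out=1, reg = 0x30

001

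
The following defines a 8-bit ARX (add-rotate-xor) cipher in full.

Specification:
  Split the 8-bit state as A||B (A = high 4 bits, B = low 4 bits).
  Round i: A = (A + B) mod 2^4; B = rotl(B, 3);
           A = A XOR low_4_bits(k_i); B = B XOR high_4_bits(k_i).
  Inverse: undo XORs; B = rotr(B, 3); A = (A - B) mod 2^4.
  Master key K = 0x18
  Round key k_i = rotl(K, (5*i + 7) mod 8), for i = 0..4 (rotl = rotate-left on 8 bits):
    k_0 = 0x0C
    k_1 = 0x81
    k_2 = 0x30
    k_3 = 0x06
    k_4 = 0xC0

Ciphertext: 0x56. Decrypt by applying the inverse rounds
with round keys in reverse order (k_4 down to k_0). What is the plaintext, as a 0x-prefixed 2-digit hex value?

s_0 = ciphertext = 0x56
s_1 = InvRound(s_0, k_4) = 0x05
s_2 = InvRound(s_1, k_3) = 0xCA
s_3 = InvRound(s_2, k_2) = 0x93
s_4 = InvRound(s_3, k_1) = 0x17
s_5 = InvRound(s_4, k_0) = 0xFE

0xFE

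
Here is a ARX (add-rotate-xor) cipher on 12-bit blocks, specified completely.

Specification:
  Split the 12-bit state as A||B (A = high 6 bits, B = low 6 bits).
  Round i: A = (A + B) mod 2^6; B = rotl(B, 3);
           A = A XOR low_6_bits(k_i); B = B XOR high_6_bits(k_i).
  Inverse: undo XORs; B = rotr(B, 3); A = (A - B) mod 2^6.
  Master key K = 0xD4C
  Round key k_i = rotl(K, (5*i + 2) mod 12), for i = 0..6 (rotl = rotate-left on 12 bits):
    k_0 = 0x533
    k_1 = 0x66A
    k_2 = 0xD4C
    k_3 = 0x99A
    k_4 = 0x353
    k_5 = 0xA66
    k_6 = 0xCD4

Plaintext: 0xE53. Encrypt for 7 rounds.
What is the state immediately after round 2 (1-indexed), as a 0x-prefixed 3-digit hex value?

0x9E8

s_0 = plaintext = 0xE53
s_1 = Round(s_0, k_0) = 0xFCE
s_2 = Round(s_1, k_1) = 0x9E8
s_3 = Round(s_2, k_2) = 0x0F0
s_4 = Round(s_3, k_3) = 0xA60
s_5 = Round(s_4, k_4) = 0x689
s_6 = Round(s_5, k_5) = 0x160
s_7 = Round(s_6, k_6) = 0xC77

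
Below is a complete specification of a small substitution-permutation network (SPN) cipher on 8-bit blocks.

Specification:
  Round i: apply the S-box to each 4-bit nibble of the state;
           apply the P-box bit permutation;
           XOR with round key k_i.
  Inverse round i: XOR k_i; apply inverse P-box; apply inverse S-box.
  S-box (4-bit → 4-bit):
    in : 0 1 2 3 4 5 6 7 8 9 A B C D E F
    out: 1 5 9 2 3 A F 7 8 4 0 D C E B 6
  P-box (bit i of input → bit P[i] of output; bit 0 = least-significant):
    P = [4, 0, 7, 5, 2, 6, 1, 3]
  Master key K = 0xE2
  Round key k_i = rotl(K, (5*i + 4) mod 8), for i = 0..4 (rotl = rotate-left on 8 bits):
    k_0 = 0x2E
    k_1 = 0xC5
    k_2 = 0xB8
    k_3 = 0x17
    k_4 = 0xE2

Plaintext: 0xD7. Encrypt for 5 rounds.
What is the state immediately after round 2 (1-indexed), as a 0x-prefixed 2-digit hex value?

s_0 = plaintext = 0xD7
s_1 = Round(s_0, k_0) = 0xF5
s_2 = Round(s_1, k_1) = 0xA6
s_3 = Round(s_2, k_2) = 0x09
s_4 = Round(s_3, k_3) = 0x93
s_5 = Round(s_4, k_4) = 0xE1

0xA6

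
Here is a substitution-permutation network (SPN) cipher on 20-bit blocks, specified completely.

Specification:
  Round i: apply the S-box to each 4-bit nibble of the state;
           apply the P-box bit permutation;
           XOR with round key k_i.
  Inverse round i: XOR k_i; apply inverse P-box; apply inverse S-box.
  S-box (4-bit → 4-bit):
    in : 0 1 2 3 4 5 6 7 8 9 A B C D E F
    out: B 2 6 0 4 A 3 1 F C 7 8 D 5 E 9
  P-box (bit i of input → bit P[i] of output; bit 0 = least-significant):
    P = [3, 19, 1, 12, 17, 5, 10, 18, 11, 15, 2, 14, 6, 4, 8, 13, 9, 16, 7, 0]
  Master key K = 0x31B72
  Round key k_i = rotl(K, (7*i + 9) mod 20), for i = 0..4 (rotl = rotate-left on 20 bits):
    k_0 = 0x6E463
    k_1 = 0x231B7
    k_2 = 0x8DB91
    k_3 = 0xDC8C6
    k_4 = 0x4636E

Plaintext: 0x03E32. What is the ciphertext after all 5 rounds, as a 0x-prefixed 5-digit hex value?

s_0 = plaintext = 0x03E32
s_1 = Round(s_0, k_0) = 0xF2664
s_2 = Round(s_1, k_1) = 0x0BA84
s_3 = Round(s_2, k_2) = 0xF75B6
s_4 = Round(s_3, k_3) = 0x10A8F
s_5 = Round(s_4, k_4) = 0x3DF12

0x3DF12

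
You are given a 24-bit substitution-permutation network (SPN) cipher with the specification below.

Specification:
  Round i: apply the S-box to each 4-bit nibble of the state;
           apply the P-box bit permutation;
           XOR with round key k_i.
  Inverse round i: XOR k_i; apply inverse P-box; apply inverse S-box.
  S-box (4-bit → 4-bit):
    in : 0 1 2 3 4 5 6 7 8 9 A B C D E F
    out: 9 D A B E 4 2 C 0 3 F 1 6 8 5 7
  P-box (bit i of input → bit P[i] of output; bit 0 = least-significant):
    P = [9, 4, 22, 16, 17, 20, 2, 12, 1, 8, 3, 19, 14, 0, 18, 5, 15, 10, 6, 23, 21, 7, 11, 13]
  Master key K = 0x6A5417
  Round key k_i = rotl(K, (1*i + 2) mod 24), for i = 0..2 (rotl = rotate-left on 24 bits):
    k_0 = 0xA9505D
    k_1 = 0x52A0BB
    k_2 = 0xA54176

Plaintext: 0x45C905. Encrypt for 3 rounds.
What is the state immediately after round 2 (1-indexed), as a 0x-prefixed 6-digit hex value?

s_0 = plaintext = 0x45C905
s_1 = Round(s_0, k_0) = 0xEF699E
s_2 = Round(s_1, k_1) = 0x202FF8
s_3 = Round(s_2, k_2) = 0x37E0D9

0x202FF8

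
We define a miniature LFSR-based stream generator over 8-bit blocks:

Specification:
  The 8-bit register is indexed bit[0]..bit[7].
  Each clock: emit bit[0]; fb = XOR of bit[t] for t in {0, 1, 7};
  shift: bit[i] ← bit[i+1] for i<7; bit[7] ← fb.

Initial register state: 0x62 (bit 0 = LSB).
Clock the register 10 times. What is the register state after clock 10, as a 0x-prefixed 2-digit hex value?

0x2C

reg_0 = 0x62
clock 1: out=0, reg = 0xB1
clock 2: out=1, reg = 0x58
clock 3: out=0, reg = 0x2C
clock 4: out=0, reg = 0x16
clock 5: out=0, reg = 0x8B
clock 6: out=1, reg = 0xC5
clock 7: out=1, reg = 0x62
clock 8: out=0, reg = 0xB1
clock 9: out=1, reg = 0x58
clock 10: out=0, reg = 0x2C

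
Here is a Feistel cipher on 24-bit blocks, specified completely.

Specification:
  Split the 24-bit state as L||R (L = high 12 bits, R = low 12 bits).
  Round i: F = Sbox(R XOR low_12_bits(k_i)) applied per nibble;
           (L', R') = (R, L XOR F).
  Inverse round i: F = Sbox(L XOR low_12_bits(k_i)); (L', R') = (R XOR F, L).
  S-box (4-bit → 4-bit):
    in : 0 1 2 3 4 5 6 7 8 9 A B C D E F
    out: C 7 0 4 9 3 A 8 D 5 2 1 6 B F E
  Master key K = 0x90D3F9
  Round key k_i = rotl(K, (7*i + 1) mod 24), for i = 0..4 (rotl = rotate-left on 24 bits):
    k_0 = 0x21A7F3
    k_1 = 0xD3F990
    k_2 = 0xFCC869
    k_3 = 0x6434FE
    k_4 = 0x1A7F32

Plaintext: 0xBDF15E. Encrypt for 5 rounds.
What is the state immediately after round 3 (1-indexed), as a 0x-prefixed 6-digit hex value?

0xCF78AB

s_0 = plaintext = 0xBDF15E
s_1 = Round(s_0, k_0) = 0x15E1F4
s_2 = Round(s_1, k_1) = 0x1F4CF7
s_3 = Round(s_2, k_2) = 0xCF78AB
s_4 = Round(s_3, k_3) = 0x8ABAC4
s_5 = Round(s_4, k_4) = 0xAC4B41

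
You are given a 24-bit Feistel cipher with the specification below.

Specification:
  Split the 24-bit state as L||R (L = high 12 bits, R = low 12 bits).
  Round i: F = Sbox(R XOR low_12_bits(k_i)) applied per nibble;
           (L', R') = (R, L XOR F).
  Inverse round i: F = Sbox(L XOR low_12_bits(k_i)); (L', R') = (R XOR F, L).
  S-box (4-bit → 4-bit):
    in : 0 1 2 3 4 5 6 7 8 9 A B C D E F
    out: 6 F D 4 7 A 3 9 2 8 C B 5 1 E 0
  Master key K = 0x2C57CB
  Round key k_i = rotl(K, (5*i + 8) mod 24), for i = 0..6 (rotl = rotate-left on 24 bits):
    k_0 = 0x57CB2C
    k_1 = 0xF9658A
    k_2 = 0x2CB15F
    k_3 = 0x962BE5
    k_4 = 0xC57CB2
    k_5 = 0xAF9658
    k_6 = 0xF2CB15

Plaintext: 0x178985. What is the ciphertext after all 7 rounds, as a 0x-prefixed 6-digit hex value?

0x172B38

s_0 = plaintext = 0x178985
s_1 = Round(s_0, k_0) = 0x985CB0
s_2 = Round(s_1, k_1) = 0xCB01C9
s_3 = Round(s_2, k_2) = 0x1C9A33
s_4 = Round(s_3, k_3) = 0xA33EDA
s_5 = Round(s_4, k_4) = 0xEDA701
s_6 = Round(s_5, k_5) = 0x701172
s_7 = Round(s_6, k_6) = 0x172B38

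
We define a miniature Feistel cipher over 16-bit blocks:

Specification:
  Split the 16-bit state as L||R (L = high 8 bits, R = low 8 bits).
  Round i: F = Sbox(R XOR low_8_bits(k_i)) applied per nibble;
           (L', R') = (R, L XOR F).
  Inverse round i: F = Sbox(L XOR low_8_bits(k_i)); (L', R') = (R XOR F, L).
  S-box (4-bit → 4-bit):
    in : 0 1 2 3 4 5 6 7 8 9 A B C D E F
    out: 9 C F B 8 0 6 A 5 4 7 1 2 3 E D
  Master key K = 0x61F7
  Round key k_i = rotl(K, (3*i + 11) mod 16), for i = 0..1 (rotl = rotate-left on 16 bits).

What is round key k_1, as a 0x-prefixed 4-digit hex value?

0xD87D

K = 0x61F7
k_0 = rotl(K, (3*0+11) mod 16) = rotl(K, 11) = 0xBB0F
k_1 = rotl(K, (3*1+11) mod 16) = rotl(K, 14) = 0xD87D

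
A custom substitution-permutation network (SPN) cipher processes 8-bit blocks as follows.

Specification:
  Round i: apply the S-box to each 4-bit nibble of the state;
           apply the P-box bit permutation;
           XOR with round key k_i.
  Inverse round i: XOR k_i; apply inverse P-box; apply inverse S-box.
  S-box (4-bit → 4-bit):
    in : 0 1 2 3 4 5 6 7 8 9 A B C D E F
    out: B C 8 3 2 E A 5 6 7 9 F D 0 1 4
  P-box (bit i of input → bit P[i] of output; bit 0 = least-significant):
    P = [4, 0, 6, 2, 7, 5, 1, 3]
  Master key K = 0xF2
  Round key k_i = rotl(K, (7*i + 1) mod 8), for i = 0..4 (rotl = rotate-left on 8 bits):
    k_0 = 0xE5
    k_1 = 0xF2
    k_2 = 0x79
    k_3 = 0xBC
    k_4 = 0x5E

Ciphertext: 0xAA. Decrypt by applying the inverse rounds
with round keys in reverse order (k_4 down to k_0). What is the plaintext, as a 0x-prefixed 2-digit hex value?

s_0 = ciphertext = 0xAA
s_1 = InvRound(s_0, k_4) = 0x3C
s_2 = InvRound(s_1, k_3) = 0xED
s_3 = InvRound(s_2, k_2) = 0xEA
s_4 = InvRound(s_3, k_1) = 0x2E
s_5 = InvRound(s_4, k_0) = 0xC8

0xC8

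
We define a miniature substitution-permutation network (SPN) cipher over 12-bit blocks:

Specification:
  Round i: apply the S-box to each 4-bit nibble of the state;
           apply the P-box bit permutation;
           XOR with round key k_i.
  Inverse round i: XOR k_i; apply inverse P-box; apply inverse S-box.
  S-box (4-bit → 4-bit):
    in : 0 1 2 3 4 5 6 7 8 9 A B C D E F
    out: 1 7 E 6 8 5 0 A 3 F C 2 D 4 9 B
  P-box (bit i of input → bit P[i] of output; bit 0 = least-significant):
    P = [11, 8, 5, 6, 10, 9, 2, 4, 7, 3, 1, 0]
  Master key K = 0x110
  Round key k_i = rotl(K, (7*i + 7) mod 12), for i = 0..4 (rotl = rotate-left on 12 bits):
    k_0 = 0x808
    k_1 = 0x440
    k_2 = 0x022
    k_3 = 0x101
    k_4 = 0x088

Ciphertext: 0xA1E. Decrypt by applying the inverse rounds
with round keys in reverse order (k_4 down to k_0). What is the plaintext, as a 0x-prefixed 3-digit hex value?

0x198

s_0 = ciphertext = 0xA1E
s_1 = InvRound(s_0, k_4) = 0x520
s_2 = InvRound(s_1, k_3) = 0x40D
s_3 = InvRound(s_2, k_2) = 0x25D
s_4 = InvRound(s_3, k_1) = 0x796
s_5 = InvRound(s_4, k_0) = 0x198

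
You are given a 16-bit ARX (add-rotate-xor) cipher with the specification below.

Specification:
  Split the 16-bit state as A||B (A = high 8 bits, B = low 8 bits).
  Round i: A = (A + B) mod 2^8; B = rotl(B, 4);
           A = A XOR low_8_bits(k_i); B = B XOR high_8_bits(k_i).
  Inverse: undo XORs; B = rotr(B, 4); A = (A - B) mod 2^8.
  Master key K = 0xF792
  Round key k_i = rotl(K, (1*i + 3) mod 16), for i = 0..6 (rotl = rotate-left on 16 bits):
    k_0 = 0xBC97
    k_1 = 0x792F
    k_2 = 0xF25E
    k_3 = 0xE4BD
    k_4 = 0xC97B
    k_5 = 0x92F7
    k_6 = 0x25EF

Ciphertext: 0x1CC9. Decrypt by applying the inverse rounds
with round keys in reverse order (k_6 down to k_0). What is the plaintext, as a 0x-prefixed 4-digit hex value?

s_0 = ciphertext = 0x1CC9
s_1 = InvRound(s_0, k_6) = 0x25CE
s_2 = InvRound(s_1, k_5) = 0x0DC5
s_3 = InvRound(s_2, k_4) = 0xB6C0
s_4 = InvRound(s_3, k_3) = 0xC942
s_5 = InvRound(s_4, k_2) = 0x8C0B
s_6 = InvRound(s_5, k_1) = 0x7C27
s_7 = InvRound(s_6, k_0) = 0x32B9

0x32B9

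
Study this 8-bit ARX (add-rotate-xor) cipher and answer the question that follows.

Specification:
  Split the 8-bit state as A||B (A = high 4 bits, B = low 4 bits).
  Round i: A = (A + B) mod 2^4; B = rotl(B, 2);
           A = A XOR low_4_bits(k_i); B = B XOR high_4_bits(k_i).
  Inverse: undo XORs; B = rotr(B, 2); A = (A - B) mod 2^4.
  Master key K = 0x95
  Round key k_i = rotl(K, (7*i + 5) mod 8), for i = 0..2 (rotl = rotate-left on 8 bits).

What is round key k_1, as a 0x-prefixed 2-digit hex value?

K = 0x95
k_0 = rotl(K, (7*0+5) mod 8) = rotl(K, 5) = 0xB2
k_1 = rotl(K, (7*1+5) mod 8) = rotl(K, 4) = 0x59

0x59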